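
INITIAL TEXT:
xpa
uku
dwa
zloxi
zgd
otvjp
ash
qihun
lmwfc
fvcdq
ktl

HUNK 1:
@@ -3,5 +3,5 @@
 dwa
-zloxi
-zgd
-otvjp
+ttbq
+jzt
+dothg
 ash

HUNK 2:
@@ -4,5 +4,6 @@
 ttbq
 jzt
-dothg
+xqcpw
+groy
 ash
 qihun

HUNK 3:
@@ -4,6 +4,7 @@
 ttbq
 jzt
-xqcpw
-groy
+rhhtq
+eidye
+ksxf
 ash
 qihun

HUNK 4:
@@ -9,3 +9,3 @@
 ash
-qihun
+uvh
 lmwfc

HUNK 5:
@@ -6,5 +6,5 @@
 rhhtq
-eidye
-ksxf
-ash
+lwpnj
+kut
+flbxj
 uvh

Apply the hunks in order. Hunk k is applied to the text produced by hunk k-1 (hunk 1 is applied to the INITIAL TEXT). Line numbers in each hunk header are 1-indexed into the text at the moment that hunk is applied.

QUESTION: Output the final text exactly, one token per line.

Hunk 1: at line 3 remove [zloxi,zgd,otvjp] add [ttbq,jzt,dothg] -> 11 lines: xpa uku dwa ttbq jzt dothg ash qihun lmwfc fvcdq ktl
Hunk 2: at line 4 remove [dothg] add [xqcpw,groy] -> 12 lines: xpa uku dwa ttbq jzt xqcpw groy ash qihun lmwfc fvcdq ktl
Hunk 3: at line 4 remove [xqcpw,groy] add [rhhtq,eidye,ksxf] -> 13 lines: xpa uku dwa ttbq jzt rhhtq eidye ksxf ash qihun lmwfc fvcdq ktl
Hunk 4: at line 9 remove [qihun] add [uvh] -> 13 lines: xpa uku dwa ttbq jzt rhhtq eidye ksxf ash uvh lmwfc fvcdq ktl
Hunk 5: at line 6 remove [eidye,ksxf,ash] add [lwpnj,kut,flbxj] -> 13 lines: xpa uku dwa ttbq jzt rhhtq lwpnj kut flbxj uvh lmwfc fvcdq ktl

Answer: xpa
uku
dwa
ttbq
jzt
rhhtq
lwpnj
kut
flbxj
uvh
lmwfc
fvcdq
ktl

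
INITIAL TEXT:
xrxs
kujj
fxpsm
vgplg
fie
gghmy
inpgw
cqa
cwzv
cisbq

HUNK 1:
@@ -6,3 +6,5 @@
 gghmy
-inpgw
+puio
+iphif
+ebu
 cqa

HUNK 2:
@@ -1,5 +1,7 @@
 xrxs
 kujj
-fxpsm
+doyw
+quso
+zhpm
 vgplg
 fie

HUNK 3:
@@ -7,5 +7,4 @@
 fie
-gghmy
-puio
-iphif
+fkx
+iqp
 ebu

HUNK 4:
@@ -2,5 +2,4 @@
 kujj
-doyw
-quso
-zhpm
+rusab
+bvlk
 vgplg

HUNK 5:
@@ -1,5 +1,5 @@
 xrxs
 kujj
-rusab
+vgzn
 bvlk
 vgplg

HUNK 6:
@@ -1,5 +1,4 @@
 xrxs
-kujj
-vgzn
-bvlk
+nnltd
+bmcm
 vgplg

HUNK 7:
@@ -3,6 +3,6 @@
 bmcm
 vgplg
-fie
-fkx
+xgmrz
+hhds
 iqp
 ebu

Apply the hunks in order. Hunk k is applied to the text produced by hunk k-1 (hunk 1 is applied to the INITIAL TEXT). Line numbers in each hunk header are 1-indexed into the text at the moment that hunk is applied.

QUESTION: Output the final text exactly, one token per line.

Hunk 1: at line 6 remove [inpgw] add [puio,iphif,ebu] -> 12 lines: xrxs kujj fxpsm vgplg fie gghmy puio iphif ebu cqa cwzv cisbq
Hunk 2: at line 1 remove [fxpsm] add [doyw,quso,zhpm] -> 14 lines: xrxs kujj doyw quso zhpm vgplg fie gghmy puio iphif ebu cqa cwzv cisbq
Hunk 3: at line 7 remove [gghmy,puio,iphif] add [fkx,iqp] -> 13 lines: xrxs kujj doyw quso zhpm vgplg fie fkx iqp ebu cqa cwzv cisbq
Hunk 4: at line 2 remove [doyw,quso,zhpm] add [rusab,bvlk] -> 12 lines: xrxs kujj rusab bvlk vgplg fie fkx iqp ebu cqa cwzv cisbq
Hunk 5: at line 1 remove [rusab] add [vgzn] -> 12 lines: xrxs kujj vgzn bvlk vgplg fie fkx iqp ebu cqa cwzv cisbq
Hunk 6: at line 1 remove [kujj,vgzn,bvlk] add [nnltd,bmcm] -> 11 lines: xrxs nnltd bmcm vgplg fie fkx iqp ebu cqa cwzv cisbq
Hunk 7: at line 3 remove [fie,fkx] add [xgmrz,hhds] -> 11 lines: xrxs nnltd bmcm vgplg xgmrz hhds iqp ebu cqa cwzv cisbq

Answer: xrxs
nnltd
bmcm
vgplg
xgmrz
hhds
iqp
ebu
cqa
cwzv
cisbq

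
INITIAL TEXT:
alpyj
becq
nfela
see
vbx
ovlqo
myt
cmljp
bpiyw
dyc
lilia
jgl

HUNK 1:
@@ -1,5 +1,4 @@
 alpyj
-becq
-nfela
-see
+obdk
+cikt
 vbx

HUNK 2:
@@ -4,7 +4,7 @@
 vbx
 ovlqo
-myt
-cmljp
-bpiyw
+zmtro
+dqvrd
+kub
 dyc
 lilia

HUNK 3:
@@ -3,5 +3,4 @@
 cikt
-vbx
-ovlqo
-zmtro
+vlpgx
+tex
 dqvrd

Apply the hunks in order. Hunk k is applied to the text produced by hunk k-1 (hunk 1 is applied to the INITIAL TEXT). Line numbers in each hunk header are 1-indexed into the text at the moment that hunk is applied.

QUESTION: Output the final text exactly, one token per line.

Answer: alpyj
obdk
cikt
vlpgx
tex
dqvrd
kub
dyc
lilia
jgl

Derivation:
Hunk 1: at line 1 remove [becq,nfela,see] add [obdk,cikt] -> 11 lines: alpyj obdk cikt vbx ovlqo myt cmljp bpiyw dyc lilia jgl
Hunk 2: at line 4 remove [myt,cmljp,bpiyw] add [zmtro,dqvrd,kub] -> 11 lines: alpyj obdk cikt vbx ovlqo zmtro dqvrd kub dyc lilia jgl
Hunk 3: at line 3 remove [vbx,ovlqo,zmtro] add [vlpgx,tex] -> 10 lines: alpyj obdk cikt vlpgx tex dqvrd kub dyc lilia jgl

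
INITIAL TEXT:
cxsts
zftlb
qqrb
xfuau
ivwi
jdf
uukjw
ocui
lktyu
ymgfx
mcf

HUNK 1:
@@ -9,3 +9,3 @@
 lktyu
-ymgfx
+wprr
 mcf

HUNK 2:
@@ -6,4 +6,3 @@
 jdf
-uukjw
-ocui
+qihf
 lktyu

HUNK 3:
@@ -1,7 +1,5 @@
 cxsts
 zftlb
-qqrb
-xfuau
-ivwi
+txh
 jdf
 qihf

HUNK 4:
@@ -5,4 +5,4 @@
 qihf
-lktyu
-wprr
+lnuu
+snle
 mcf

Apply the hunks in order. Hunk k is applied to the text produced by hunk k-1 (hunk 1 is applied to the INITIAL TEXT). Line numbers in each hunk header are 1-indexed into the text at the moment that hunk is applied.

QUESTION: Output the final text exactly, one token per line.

Hunk 1: at line 9 remove [ymgfx] add [wprr] -> 11 lines: cxsts zftlb qqrb xfuau ivwi jdf uukjw ocui lktyu wprr mcf
Hunk 2: at line 6 remove [uukjw,ocui] add [qihf] -> 10 lines: cxsts zftlb qqrb xfuau ivwi jdf qihf lktyu wprr mcf
Hunk 3: at line 1 remove [qqrb,xfuau,ivwi] add [txh] -> 8 lines: cxsts zftlb txh jdf qihf lktyu wprr mcf
Hunk 4: at line 5 remove [lktyu,wprr] add [lnuu,snle] -> 8 lines: cxsts zftlb txh jdf qihf lnuu snle mcf

Answer: cxsts
zftlb
txh
jdf
qihf
lnuu
snle
mcf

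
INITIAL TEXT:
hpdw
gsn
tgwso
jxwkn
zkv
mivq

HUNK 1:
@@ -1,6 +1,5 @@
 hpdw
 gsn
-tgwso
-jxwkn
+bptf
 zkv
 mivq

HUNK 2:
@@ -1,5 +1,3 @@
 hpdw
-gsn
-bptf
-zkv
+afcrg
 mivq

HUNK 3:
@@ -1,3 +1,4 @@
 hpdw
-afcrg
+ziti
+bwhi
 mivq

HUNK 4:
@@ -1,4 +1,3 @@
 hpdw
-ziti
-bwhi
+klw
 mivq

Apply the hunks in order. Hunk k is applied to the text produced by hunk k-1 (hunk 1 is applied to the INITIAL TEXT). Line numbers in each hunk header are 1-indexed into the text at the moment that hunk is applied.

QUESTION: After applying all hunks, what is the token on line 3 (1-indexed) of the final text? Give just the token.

Hunk 1: at line 1 remove [tgwso,jxwkn] add [bptf] -> 5 lines: hpdw gsn bptf zkv mivq
Hunk 2: at line 1 remove [gsn,bptf,zkv] add [afcrg] -> 3 lines: hpdw afcrg mivq
Hunk 3: at line 1 remove [afcrg] add [ziti,bwhi] -> 4 lines: hpdw ziti bwhi mivq
Hunk 4: at line 1 remove [ziti,bwhi] add [klw] -> 3 lines: hpdw klw mivq
Final line 3: mivq

Answer: mivq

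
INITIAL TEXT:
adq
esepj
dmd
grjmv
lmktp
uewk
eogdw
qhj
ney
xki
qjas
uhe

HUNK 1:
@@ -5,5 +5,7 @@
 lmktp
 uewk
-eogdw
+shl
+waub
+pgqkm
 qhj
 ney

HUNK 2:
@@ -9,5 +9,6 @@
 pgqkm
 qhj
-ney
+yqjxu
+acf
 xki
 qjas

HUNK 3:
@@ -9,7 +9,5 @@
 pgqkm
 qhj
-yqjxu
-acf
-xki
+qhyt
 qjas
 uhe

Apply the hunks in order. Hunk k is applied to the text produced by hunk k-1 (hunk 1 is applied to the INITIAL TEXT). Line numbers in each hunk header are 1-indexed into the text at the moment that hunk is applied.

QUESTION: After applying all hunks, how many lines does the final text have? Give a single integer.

Answer: 13

Derivation:
Hunk 1: at line 5 remove [eogdw] add [shl,waub,pgqkm] -> 14 lines: adq esepj dmd grjmv lmktp uewk shl waub pgqkm qhj ney xki qjas uhe
Hunk 2: at line 9 remove [ney] add [yqjxu,acf] -> 15 lines: adq esepj dmd grjmv lmktp uewk shl waub pgqkm qhj yqjxu acf xki qjas uhe
Hunk 3: at line 9 remove [yqjxu,acf,xki] add [qhyt] -> 13 lines: adq esepj dmd grjmv lmktp uewk shl waub pgqkm qhj qhyt qjas uhe
Final line count: 13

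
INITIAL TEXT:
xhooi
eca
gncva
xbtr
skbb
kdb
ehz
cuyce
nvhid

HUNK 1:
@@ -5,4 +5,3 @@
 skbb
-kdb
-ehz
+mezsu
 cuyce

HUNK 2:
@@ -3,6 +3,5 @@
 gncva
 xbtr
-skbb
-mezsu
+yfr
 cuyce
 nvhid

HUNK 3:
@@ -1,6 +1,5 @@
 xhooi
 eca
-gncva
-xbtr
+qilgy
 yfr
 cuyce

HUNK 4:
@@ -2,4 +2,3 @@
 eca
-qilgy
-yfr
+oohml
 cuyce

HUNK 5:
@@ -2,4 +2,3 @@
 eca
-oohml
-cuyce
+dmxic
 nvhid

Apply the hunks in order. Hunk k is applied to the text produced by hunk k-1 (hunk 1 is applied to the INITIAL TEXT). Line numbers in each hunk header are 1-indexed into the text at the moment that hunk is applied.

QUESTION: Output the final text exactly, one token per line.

Answer: xhooi
eca
dmxic
nvhid

Derivation:
Hunk 1: at line 5 remove [kdb,ehz] add [mezsu] -> 8 lines: xhooi eca gncva xbtr skbb mezsu cuyce nvhid
Hunk 2: at line 3 remove [skbb,mezsu] add [yfr] -> 7 lines: xhooi eca gncva xbtr yfr cuyce nvhid
Hunk 3: at line 1 remove [gncva,xbtr] add [qilgy] -> 6 lines: xhooi eca qilgy yfr cuyce nvhid
Hunk 4: at line 2 remove [qilgy,yfr] add [oohml] -> 5 lines: xhooi eca oohml cuyce nvhid
Hunk 5: at line 2 remove [oohml,cuyce] add [dmxic] -> 4 lines: xhooi eca dmxic nvhid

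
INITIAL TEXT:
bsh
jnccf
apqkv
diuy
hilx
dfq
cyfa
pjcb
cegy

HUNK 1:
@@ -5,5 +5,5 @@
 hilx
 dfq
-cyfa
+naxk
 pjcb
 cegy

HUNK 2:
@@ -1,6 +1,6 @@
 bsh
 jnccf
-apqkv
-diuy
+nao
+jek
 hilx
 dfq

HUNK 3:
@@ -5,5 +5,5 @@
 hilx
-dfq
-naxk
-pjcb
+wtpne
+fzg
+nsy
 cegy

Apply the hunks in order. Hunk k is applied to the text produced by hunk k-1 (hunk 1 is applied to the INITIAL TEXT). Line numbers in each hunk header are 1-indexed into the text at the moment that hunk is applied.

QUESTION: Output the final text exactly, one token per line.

Hunk 1: at line 5 remove [cyfa] add [naxk] -> 9 lines: bsh jnccf apqkv diuy hilx dfq naxk pjcb cegy
Hunk 2: at line 1 remove [apqkv,diuy] add [nao,jek] -> 9 lines: bsh jnccf nao jek hilx dfq naxk pjcb cegy
Hunk 3: at line 5 remove [dfq,naxk,pjcb] add [wtpne,fzg,nsy] -> 9 lines: bsh jnccf nao jek hilx wtpne fzg nsy cegy

Answer: bsh
jnccf
nao
jek
hilx
wtpne
fzg
nsy
cegy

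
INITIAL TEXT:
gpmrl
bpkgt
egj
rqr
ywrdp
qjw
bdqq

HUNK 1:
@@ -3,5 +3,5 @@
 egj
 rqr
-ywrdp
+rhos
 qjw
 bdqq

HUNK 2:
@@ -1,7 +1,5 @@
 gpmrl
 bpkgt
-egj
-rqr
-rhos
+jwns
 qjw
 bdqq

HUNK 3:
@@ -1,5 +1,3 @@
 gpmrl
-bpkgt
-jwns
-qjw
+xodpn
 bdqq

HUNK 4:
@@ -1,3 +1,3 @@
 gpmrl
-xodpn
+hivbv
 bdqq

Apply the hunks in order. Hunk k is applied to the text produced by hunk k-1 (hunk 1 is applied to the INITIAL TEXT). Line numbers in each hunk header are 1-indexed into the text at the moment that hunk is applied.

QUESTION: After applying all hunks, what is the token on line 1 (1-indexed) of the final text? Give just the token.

Hunk 1: at line 3 remove [ywrdp] add [rhos] -> 7 lines: gpmrl bpkgt egj rqr rhos qjw bdqq
Hunk 2: at line 1 remove [egj,rqr,rhos] add [jwns] -> 5 lines: gpmrl bpkgt jwns qjw bdqq
Hunk 3: at line 1 remove [bpkgt,jwns,qjw] add [xodpn] -> 3 lines: gpmrl xodpn bdqq
Hunk 4: at line 1 remove [xodpn] add [hivbv] -> 3 lines: gpmrl hivbv bdqq
Final line 1: gpmrl

Answer: gpmrl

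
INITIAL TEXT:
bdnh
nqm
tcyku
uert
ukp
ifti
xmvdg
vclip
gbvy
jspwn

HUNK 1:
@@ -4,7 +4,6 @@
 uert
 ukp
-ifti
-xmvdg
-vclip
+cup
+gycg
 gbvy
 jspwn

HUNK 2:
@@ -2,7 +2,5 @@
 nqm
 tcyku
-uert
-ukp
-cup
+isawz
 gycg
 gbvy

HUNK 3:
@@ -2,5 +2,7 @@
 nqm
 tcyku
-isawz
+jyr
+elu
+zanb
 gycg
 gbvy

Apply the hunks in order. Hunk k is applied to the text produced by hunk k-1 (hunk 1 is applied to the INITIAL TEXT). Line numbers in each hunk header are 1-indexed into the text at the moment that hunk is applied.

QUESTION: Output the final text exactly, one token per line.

Hunk 1: at line 4 remove [ifti,xmvdg,vclip] add [cup,gycg] -> 9 lines: bdnh nqm tcyku uert ukp cup gycg gbvy jspwn
Hunk 2: at line 2 remove [uert,ukp,cup] add [isawz] -> 7 lines: bdnh nqm tcyku isawz gycg gbvy jspwn
Hunk 3: at line 2 remove [isawz] add [jyr,elu,zanb] -> 9 lines: bdnh nqm tcyku jyr elu zanb gycg gbvy jspwn

Answer: bdnh
nqm
tcyku
jyr
elu
zanb
gycg
gbvy
jspwn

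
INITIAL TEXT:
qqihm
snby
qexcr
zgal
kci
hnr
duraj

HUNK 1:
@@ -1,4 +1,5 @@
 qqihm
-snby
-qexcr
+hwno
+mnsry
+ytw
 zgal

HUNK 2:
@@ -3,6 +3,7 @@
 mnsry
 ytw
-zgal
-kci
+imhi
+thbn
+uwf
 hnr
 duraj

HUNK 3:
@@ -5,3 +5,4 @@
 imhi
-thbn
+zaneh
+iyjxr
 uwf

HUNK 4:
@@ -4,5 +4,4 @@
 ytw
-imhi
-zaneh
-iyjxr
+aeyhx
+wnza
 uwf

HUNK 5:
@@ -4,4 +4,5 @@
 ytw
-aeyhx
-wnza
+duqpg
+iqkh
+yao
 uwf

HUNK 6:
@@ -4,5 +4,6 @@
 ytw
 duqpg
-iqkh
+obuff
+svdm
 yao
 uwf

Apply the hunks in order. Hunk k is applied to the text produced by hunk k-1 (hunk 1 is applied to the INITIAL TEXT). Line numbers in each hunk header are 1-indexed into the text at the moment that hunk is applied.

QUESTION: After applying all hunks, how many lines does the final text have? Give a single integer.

Answer: 11

Derivation:
Hunk 1: at line 1 remove [snby,qexcr] add [hwno,mnsry,ytw] -> 8 lines: qqihm hwno mnsry ytw zgal kci hnr duraj
Hunk 2: at line 3 remove [zgal,kci] add [imhi,thbn,uwf] -> 9 lines: qqihm hwno mnsry ytw imhi thbn uwf hnr duraj
Hunk 3: at line 5 remove [thbn] add [zaneh,iyjxr] -> 10 lines: qqihm hwno mnsry ytw imhi zaneh iyjxr uwf hnr duraj
Hunk 4: at line 4 remove [imhi,zaneh,iyjxr] add [aeyhx,wnza] -> 9 lines: qqihm hwno mnsry ytw aeyhx wnza uwf hnr duraj
Hunk 5: at line 4 remove [aeyhx,wnza] add [duqpg,iqkh,yao] -> 10 lines: qqihm hwno mnsry ytw duqpg iqkh yao uwf hnr duraj
Hunk 6: at line 4 remove [iqkh] add [obuff,svdm] -> 11 lines: qqihm hwno mnsry ytw duqpg obuff svdm yao uwf hnr duraj
Final line count: 11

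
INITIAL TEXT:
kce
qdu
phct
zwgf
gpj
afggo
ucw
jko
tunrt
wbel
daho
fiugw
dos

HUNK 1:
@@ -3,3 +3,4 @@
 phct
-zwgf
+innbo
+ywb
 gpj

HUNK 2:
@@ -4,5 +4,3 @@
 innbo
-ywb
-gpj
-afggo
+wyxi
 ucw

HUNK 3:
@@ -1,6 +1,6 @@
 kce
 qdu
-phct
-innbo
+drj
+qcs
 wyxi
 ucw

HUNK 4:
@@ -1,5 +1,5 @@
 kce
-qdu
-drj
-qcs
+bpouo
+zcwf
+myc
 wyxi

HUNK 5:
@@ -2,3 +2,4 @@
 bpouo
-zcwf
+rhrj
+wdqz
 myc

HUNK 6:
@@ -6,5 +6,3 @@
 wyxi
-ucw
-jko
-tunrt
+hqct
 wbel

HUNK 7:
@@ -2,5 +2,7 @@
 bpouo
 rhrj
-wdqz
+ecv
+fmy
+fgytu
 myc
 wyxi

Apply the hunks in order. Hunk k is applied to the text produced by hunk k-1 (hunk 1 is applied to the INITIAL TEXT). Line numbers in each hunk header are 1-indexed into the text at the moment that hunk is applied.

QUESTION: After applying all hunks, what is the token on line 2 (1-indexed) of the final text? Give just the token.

Answer: bpouo

Derivation:
Hunk 1: at line 3 remove [zwgf] add [innbo,ywb] -> 14 lines: kce qdu phct innbo ywb gpj afggo ucw jko tunrt wbel daho fiugw dos
Hunk 2: at line 4 remove [ywb,gpj,afggo] add [wyxi] -> 12 lines: kce qdu phct innbo wyxi ucw jko tunrt wbel daho fiugw dos
Hunk 3: at line 1 remove [phct,innbo] add [drj,qcs] -> 12 lines: kce qdu drj qcs wyxi ucw jko tunrt wbel daho fiugw dos
Hunk 4: at line 1 remove [qdu,drj,qcs] add [bpouo,zcwf,myc] -> 12 lines: kce bpouo zcwf myc wyxi ucw jko tunrt wbel daho fiugw dos
Hunk 5: at line 2 remove [zcwf] add [rhrj,wdqz] -> 13 lines: kce bpouo rhrj wdqz myc wyxi ucw jko tunrt wbel daho fiugw dos
Hunk 6: at line 6 remove [ucw,jko,tunrt] add [hqct] -> 11 lines: kce bpouo rhrj wdqz myc wyxi hqct wbel daho fiugw dos
Hunk 7: at line 2 remove [wdqz] add [ecv,fmy,fgytu] -> 13 lines: kce bpouo rhrj ecv fmy fgytu myc wyxi hqct wbel daho fiugw dos
Final line 2: bpouo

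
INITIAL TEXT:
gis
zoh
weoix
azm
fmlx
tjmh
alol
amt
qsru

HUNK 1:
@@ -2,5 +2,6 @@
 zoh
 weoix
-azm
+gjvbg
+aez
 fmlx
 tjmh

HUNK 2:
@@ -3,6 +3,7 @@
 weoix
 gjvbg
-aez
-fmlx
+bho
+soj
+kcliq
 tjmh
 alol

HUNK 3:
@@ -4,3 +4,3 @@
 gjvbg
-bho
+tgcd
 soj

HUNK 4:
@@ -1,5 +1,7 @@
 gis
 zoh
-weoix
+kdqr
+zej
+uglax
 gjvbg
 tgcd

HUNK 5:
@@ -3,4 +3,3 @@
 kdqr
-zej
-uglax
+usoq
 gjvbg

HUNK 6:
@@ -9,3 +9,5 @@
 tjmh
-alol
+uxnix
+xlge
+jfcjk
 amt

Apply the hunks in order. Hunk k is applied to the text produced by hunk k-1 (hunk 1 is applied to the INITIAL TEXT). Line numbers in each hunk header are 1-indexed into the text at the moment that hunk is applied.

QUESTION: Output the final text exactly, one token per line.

Answer: gis
zoh
kdqr
usoq
gjvbg
tgcd
soj
kcliq
tjmh
uxnix
xlge
jfcjk
amt
qsru

Derivation:
Hunk 1: at line 2 remove [azm] add [gjvbg,aez] -> 10 lines: gis zoh weoix gjvbg aez fmlx tjmh alol amt qsru
Hunk 2: at line 3 remove [aez,fmlx] add [bho,soj,kcliq] -> 11 lines: gis zoh weoix gjvbg bho soj kcliq tjmh alol amt qsru
Hunk 3: at line 4 remove [bho] add [tgcd] -> 11 lines: gis zoh weoix gjvbg tgcd soj kcliq tjmh alol amt qsru
Hunk 4: at line 1 remove [weoix] add [kdqr,zej,uglax] -> 13 lines: gis zoh kdqr zej uglax gjvbg tgcd soj kcliq tjmh alol amt qsru
Hunk 5: at line 3 remove [zej,uglax] add [usoq] -> 12 lines: gis zoh kdqr usoq gjvbg tgcd soj kcliq tjmh alol amt qsru
Hunk 6: at line 9 remove [alol] add [uxnix,xlge,jfcjk] -> 14 lines: gis zoh kdqr usoq gjvbg tgcd soj kcliq tjmh uxnix xlge jfcjk amt qsru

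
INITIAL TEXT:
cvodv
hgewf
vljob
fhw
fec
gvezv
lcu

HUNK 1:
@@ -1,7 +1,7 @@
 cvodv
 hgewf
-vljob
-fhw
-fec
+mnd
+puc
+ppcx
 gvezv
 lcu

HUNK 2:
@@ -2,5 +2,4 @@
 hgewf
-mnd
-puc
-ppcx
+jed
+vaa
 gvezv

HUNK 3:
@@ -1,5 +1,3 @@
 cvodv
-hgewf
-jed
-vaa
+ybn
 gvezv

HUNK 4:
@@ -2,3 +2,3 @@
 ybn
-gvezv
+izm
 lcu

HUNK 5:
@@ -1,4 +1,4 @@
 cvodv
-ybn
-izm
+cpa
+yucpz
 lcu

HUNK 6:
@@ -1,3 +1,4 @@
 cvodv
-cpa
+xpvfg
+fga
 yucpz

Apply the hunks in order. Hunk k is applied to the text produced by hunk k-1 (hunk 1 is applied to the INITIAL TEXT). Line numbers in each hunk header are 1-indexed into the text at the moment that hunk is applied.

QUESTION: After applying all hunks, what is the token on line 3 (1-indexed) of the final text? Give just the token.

Hunk 1: at line 1 remove [vljob,fhw,fec] add [mnd,puc,ppcx] -> 7 lines: cvodv hgewf mnd puc ppcx gvezv lcu
Hunk 2: at line 2 remove [mnd,puc,ppcx] add [jed,vaa] -> 6 lines: cvodv hgewf jed vaa gvezv lcu
Hunk 3: at line 1 remove [hgewf,jed,vaa] add [ybn] -> 4 lines: cvodv ybn gvezv lcu
Hunk 4: at line 2 remove [gvezv] add [izm] -> 4 lines: cvodv ybn izm lcu
Hunk 5: at line 1 remove [ybn,izm] add [cpa,yucpz] -> 4 lines: cvodv cpa yucpz lcu
Hunk 6: at line 1 remove [cpa] add [xpvfg,fga] -> 5 lines: cvodv xpvfg fga yucpz lcu
Final line 3: fga

Answer: fga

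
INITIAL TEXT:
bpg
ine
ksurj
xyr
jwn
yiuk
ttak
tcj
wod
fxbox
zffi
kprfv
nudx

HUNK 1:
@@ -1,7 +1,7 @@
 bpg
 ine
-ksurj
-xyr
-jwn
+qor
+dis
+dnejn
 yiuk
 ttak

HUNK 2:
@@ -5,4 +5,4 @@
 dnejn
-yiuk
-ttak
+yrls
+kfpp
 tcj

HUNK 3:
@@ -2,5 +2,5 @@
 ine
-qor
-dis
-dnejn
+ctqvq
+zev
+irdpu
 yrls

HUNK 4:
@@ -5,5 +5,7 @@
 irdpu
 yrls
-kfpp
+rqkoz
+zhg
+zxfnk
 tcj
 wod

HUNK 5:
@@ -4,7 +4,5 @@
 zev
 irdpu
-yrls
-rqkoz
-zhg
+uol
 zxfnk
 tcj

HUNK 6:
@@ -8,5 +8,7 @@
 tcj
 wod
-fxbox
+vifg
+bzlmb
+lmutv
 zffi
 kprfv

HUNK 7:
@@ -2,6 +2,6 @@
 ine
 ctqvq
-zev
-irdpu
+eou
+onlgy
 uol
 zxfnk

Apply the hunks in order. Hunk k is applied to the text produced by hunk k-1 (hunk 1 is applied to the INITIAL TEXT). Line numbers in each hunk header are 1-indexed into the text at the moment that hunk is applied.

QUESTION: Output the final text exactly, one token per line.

Answer: bpg
ine
ctqvq
eou
onlgy
uol
zxfnk
tcj
wod
vifg
bzlmb
lmutv
zffi
kprfv
nudx

Derivation:
Hunk 1: at line 1 remove [ksurj,xyr,jwn] add [qor,dis,dnejn] -> 13 lines: bpg ine qor dis dnejn yiuk ttak tcj wod fxbox zffi kprfv nudx
Hunk 2: at line 5 remove [yiuk,ttak] add [yrls,kfpp] -> 13 lines: bpg ine qor dis dnejn yrls kfpp tcj wod fxbox zffi kprfv nudx
Hunk 3: at line 2 remove [qor,dis,dnejn] add [ctqvq,zev,irdpu] -> 13 lines: bpg ine ctqvq zev irdpu yrls kfpp tcj wod fxbox zffi kprfv nudx
Hunk 4: at line 5 remove [kfpp] add [rqkoz,zhg,zxfnk] -> 15 lines: bpg ine ctqvq zev irdpu yrls rqkoz zhg zxfnk tcj wod fxbox zffi kprfv nudx
Hunk 5: at line 4 remove [yrls,rqkoz,zhg] add [uol] -> 13 lines: bpg ine ctqvq zev irdpu uol zxfnk tcj wod fxbox zffi kprfv nudx
Hunk 6: at line 8 remove [fxbox] add [vifg,bzlmb,lmutv] -> 15 lines: bpg ine ctqvq zev irdpu uol zxfnk tcj wod vifg bzlmb lmutv zffi kprfv nudx
Hunk 7: at line 2 remove [zev,irdpu] add [eou,onlgy] -> 15 lines: bpg ine ctqvq eou onlgy uol zxfnk tcj wod vifg bzlmb lmutv zffi kprfv nudx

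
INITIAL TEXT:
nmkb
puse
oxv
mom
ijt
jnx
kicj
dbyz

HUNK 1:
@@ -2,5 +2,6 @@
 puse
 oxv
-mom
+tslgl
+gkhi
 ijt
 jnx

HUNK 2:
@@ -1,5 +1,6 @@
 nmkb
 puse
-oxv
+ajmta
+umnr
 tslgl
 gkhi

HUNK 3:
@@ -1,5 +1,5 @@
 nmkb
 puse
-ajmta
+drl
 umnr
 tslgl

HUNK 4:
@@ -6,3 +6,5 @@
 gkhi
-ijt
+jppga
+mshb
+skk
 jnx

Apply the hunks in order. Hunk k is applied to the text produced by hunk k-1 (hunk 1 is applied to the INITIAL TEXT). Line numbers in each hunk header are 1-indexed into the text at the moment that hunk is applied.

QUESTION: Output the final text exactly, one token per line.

Hunk 1: at line 2 remove [mom] add [tslgl,gkhi] -> 9 lines: nmkb puse oxv tslgl gkhi ijt jnx kicj dbyz
Hunk 2: at line 1 remove [oxv] add [ajmta,umnr] -> 10 lines: nmkb puse ajmta umnr tslgl gkhi ijt jnx kicj dbyz
Hunk 3: at line 1 remove [ajmta] add [drl] -> 10 lines: nmkb puse drl umnr tslgl gkhi ijt jnx kicj dbyz
Hunk 4: at line 6 remove [ijt] add [jppga,mshb,skk] -> 12 lines: nmkb puse drl umnr tslgl gkhi jppga mshb skk jnx kicj dbyz

Answer: nmkb
puse
drl
umnr
tslgl
gkhi
jppga
mshb
skk
jnx
kicj
dbyz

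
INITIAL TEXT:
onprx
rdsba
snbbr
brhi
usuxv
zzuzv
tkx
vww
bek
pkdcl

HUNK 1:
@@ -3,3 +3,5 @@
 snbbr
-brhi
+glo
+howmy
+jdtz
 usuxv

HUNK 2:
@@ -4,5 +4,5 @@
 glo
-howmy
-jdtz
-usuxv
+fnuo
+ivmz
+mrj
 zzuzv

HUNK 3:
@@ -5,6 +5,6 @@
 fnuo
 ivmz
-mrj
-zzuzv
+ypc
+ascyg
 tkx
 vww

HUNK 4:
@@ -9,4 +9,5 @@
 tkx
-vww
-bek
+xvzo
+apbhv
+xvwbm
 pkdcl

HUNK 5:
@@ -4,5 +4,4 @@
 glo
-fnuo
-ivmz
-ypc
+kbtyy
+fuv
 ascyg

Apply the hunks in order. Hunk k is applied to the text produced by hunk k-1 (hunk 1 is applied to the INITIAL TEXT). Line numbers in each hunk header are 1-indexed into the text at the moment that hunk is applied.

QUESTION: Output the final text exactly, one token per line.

Hunk 1: at line 3 remove [brhi] add [glo,howmy,jdtz] -> 12 lines: onprx rdsba snbbr glo howmy jdtz usuxv zzuzv tkx vww bek pkdcl
Hunk 2: at line 4 remove [howmy,jdtz,usuxv] add [fnuo,ivmz,mrj] -> 12 lines: onprx rdsba snbbr glo fnuo ivmz mrj zzuzv tkx vww bek pkdcl
Hunk 3: at line 5 remove [mrj,zzuzv] add [ypc,ascyg] -> 12 lines: onprx rdsba snbbr glo fnuo ivmz ypc ascyg tkx vww bek pkdcl
Hunk 4: at line 9 remove [vww,bek] add [xvzo,apbhv,xvwbm] -> 13 lines: onprx rdsba snbbr glo fnuo ivmz ypc ascyg tkx xvzo apbhv xvwbm pkdcl
Hunk 5: at line 4 remove [fnuo,ivmz,ypc] add [kbtyy,fuv] -> 12 lines: onprx rdsba snbbr glo kbtyy fuv ascyg tkx xvzo apbhv xvwbm pkdcl

Answer: onprx
rdsba
snbbr
glo
kbtyy
fuv
ascyg
tkx
xvzo
apbhv
xvwbm
pkdcl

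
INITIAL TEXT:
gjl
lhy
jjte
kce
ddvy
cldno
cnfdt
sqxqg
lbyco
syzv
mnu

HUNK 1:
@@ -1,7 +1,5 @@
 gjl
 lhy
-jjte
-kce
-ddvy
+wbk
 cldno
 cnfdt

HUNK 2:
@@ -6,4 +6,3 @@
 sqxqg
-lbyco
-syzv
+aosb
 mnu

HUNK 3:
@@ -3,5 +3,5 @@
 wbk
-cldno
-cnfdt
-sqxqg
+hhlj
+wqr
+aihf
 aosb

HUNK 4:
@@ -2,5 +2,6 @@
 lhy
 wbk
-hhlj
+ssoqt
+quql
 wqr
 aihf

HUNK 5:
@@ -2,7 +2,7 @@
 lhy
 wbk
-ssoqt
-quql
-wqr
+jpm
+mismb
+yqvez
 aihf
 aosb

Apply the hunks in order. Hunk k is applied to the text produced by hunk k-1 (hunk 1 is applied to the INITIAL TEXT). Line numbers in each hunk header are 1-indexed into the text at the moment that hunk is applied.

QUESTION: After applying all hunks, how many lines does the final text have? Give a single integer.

Answer: 9

Derivation:
Hunk 1: at line 1 remove [jjte,kce,ddvy] add [wbk] -> 9 lines: gjl lhy wbk cldno cnfdt sqxqg lbyco syzv mnu
Hunk 2: at line 6 remove [lbyco,syzv] add [aosb] -> 8 lines: gjl lhy wbk cldno cnfdt sqxqg aosb mnu
Hunk 3: at line 3 remove [cldno,cnfdt,sqxqg] add [hhlj,wqr,aihf] -> 8 lines: gjl lhy wbk hhlj wqr aihf aosb mnu
Hunk 4: at line 2 remove [hhlj] add [ssoqt,quql] -> 9 lines: gjl lhy wbk ssoqt quql wqr aihf aosb mnu
Hunk 5: at line 2 remove [ssoqt,quql,wqr] add [jpm,mismb,yqvez] -> 9 lines: gjl lhy wbk jpm mismb yqvez aihf aosb mnu
Final line count: 9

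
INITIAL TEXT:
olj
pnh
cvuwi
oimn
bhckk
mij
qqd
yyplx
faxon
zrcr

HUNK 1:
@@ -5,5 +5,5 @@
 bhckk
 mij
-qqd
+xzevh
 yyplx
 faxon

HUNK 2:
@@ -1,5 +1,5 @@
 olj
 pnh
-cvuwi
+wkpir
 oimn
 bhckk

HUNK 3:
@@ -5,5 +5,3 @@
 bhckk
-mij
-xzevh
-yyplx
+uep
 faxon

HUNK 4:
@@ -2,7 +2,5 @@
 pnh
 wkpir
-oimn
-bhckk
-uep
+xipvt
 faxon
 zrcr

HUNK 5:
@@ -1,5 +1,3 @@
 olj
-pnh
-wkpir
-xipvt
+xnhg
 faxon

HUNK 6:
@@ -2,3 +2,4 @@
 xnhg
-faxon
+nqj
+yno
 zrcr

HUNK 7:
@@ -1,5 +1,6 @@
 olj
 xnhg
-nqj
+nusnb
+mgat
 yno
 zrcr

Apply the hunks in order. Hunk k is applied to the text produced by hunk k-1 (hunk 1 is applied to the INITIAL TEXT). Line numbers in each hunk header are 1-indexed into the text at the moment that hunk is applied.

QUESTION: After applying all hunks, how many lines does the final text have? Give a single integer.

Answer: 6

Derivation:
Hunk 1: at line 5 remove [qqd] add [xzevh] -> 10 lines: olj pnh cvuwi oimn bhckk mij xzevh yyplx faxon zrcr
Hunk 2: at line 1 remove [cvuwi] add [wkpir] -> 10 lines: olj pnh wkpir oimn bhckk mij xzevh yyplx faxon zrcr
Hunk 3: at line 5 remove [mij,xzevh,yyplx] add [uep] -> 8 lines: olj pnh wkpir oimn bhckk uep faxon zrcr
Hunk 4: at line 2 remove [oimn,bhckk,uep] add [xipvt] -> 6 lines: olj pnh wkpir xipvt faxon zrcr
Hunk 5: at line 1 remove [pnh,wkpir,xipvt] add [xnhg] -> 4 lines: olj xnhg faxon zrcr
Hunk 6: at line 2 remove [faxon] add [nqj,yno] -> 5 lines: olj xnhg nqj yno zrcr
Hunk 7: at line 1 remove [nqj] add [nusnb,mgat] -> 6 lines: olj xnhg nusnb mgat yno zrcr
Final line count: 6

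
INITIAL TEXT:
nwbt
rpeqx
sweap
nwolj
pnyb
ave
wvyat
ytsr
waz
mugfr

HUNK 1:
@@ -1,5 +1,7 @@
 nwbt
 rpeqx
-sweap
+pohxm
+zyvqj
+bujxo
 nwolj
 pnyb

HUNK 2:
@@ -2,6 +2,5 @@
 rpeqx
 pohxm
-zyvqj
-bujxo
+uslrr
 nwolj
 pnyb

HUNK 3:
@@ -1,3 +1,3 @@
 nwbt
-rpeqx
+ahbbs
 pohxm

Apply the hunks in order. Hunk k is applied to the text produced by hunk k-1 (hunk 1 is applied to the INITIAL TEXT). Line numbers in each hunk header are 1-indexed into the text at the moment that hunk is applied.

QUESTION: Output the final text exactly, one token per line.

Hunk 1: at line 1 remove [sweap] add [pohxm,zyvqj,bujxo] -> 12 lines: nwbt rpeqx pohxm zyvqj bujxo nwolj pnyb ave wvyat ytsr waz mugfr
Hunk 2: at line 2 remove [zyvqj,bujxo] add [uslrr] -> 11 lines: nwbt rpeqx pohxm uslrr nwolj pnyb ave wvyat ytsr waz mugfr
Hunk 3: at line 1 remove [rpeqx] add [ahbbs] -> 11 lines: nwbt ahbbs pohxm uslrr nwolj pnyb ave wvyat ytsr waz mugfr

Answer: nwbt
ahbbs
pohxm
uslrr
nwolj
pnyb
ave
wvyat
ytsr
waz
mugfr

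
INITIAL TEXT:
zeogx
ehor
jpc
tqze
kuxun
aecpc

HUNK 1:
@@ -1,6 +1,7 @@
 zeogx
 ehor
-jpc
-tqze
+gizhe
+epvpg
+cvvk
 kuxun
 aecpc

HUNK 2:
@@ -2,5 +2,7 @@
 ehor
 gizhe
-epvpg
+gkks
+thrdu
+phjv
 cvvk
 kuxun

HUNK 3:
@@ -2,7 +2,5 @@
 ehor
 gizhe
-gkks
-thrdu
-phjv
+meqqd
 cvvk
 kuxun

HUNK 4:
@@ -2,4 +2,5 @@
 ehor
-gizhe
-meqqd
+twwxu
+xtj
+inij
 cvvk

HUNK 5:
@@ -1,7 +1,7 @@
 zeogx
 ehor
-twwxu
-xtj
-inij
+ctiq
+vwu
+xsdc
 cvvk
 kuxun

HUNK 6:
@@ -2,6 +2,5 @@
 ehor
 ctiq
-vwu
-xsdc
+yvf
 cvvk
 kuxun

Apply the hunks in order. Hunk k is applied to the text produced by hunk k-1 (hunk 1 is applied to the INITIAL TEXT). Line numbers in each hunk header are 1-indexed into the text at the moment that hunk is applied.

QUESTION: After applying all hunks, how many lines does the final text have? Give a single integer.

Answer: 7

Derivation:
Hunk 1: at line 1 remove [jpc,tqze] add [gizhe,epvpg,cvvk] -> 7 lines: zeogx ehor gizhe epvpg cvvk kuxun aecpc
Hunk 2: at line 2 remove [epvpg] add [gkks,thrdu,phjv] -> 9 lines: zeogx ehor gizhe gkks thrdu phjv cvvk kuxun aecpc
Hunk 3: at line 2 remove [gkks,thrdu,phjv] add [meqqd] -> 7 lines: zeogx ehor gizhe meqqd cvvk kuxun aecpc
Hunk 4: at line 2 remove [gizhe,meqqd] add [twwxu,xtj,inij] -> 8 lines: zeogx ehor twwxu xtj inij cvvk kuxun aecpc
Hunk 5: at line 1 remove [twwxu,xtj,inij] add [ctiq,vwu,xsdc] -> 8 lines: zeogx ehor ctiq vwu xsdc cvvk kuxun aecpc
Hunk 6: at line 2 remove [vwu,xsdc] add [yvf] -> 7 lines: zeogx ehor ctiq yvf cvvk kuxun aecpc
Final line count: 7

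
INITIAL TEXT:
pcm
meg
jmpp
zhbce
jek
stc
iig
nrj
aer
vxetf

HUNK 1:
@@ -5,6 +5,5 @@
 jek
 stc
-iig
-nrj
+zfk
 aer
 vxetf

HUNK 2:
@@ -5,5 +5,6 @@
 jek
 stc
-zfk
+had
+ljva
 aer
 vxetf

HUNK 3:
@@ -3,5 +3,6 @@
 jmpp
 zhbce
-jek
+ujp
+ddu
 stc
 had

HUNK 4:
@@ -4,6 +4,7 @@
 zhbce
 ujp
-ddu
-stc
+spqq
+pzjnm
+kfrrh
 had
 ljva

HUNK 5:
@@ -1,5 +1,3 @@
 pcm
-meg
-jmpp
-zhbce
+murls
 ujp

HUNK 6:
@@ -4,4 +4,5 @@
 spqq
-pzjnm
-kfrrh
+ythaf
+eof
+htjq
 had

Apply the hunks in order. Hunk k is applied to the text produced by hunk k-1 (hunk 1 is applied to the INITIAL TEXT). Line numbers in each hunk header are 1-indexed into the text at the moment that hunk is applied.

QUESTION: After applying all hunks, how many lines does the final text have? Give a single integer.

Answer: 11

Derivation:
Hunk 1: at line 5 remove [iig,nrj] add [zfk] -> 9 lines: pcm meg jmpp zhbce jek stc zfk aer vxetf
Hunk 2: at line 5 remove [zfk] add [had,ljva] -> 10 lines: pcm meg jmpp zhbce jek stc had ljva aer vxetf
Hunk 3: at line 3 remove [jek] add [ujp,ddu] -> 11 lines: pcm meg jmpp zhbce ujp ddu stc had ljva aer vxetf
Hunk 4: at line 4 remove [ddu,stc] add [spqq,pzjnm,kfrrh] -> 12 lines: pcm meg jmpp zhbce ujp spqq pzjnm kfrrh had ljva aer vxetf
Hunk 5: at line 1 remove [meg,jmpp,zhbce] add [murls] -> 10 lines: pcm murls ujp spqq pzjnm kfrrh had ljva aer vxetf
Hunk 6: at line 4 remove [pzjnm,kfrrh] add [ythaf,eof,htjq] -> 11 lines: pcm murls ujp spqq ythaf eof htjq had ljva aer vxetf
Final line count: 11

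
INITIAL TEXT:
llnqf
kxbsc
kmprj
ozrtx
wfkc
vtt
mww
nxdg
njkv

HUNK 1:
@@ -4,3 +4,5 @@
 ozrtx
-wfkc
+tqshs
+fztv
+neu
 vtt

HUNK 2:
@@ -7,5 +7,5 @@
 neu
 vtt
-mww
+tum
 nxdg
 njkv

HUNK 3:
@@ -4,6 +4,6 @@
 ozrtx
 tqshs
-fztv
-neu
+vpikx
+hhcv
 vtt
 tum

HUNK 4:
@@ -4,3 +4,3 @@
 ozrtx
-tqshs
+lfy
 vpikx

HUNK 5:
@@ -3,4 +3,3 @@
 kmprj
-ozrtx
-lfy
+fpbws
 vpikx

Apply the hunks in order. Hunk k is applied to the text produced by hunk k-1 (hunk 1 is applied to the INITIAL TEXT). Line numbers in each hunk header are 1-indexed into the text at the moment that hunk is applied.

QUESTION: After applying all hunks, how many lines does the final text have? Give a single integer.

Answer: 10

Derivation:
Hunk 1: at line 4 remove [wfkc] add [tqshs,fztv,neu] -> 11 lines: llnqf kxbsc kmprj ozrtx tqshs fztv neu vtt mww nxdg njkv
Hunk 2: at line 7 remove [mww] add [tum] -> 11 lines: llnqf kxbsc kmprj ozrtx tqshs fztv neu vtt tum nxdg njkv
Hunk 3: at line 4 remove [fztv,neu] add [vpikx,hhcv] -> 11 lines: llnqf kxbsc kmprj ozrtx tqshs vpikx hhcv vtt tum nxdg njkv
Hunk 4: at line 4 remove [tqshs] add [lfy] -> 11 lines: llnqf kxbsc kmprj ozrtx lfy vpikx hhcv vtt tum nxdg njkv
Hunk 5: at line 3 remove [ozrtx,lfy] add [fpbws] -> 10 lines: llnqf kxbsc kmprj fpbws vpikx hhcv vtt tum nxdg njkv
Final line count: 10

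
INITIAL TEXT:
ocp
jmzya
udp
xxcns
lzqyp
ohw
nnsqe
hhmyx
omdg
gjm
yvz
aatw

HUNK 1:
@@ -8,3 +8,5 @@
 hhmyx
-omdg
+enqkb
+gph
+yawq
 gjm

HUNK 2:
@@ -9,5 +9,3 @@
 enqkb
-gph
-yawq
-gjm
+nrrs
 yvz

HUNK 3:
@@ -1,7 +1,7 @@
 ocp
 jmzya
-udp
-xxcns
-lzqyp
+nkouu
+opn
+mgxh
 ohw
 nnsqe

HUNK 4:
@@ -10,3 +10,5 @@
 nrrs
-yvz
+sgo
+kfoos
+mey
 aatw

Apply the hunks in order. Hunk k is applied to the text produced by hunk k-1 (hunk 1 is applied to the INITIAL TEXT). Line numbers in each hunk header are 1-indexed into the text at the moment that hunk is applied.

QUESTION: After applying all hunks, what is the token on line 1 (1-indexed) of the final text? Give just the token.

Answer: ocp

Derivation:
Hunk 1: at line 8 remove [omdg] add [enqkb,gph,yawq] -> 14 lines: ocp jmzya udp xxcns lzqyp ohw nnsqe hhmyx enqkb gph yawq gjm yvz aatw
Hunk 2: at line 9 remove [gph,yawq,gjm] add [nrrs] -> 12 lines: ocp jmzya udp xxcns lzqyp ohw nnsqe hhmyx enqkb nrrs yvz aatw
Hunk 3: at line 1 remove [udp,xxcns,lzqyp] add [nkouu,opn,mgxh] -> 12 lines: ocp jmzya nkouu opn mgxh ohw nnsqe hhmyx enqkb nrrs yvz aatw
Hunk 4: at line 10 remove [yvz] add [sgo,kfoos,mey] -> 14 lines: ocp jmzya nkouu opn mgxh ohw nnsqe hhmyx enqkb nrrs sgo kfoos mey aatw
Final line 1: ocp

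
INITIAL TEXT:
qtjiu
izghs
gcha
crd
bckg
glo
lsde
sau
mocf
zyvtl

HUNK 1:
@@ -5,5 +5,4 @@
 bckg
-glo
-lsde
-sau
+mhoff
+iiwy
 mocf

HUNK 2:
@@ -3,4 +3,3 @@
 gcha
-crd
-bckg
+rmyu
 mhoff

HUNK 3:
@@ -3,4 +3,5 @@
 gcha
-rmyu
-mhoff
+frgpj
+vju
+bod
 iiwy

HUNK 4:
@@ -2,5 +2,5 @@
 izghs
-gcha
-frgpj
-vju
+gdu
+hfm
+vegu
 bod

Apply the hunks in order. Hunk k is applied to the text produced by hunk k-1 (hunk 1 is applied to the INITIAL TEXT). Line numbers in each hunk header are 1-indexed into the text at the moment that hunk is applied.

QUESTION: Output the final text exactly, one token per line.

Answer: qtjiu
izghs
gdu
hfm
vegu
bod
iiwy
mocf
zyvtl

Derivation:
Hunk 1: at line 5 remove [glo,lsde,sau] add [mhoff,iiwy] -> 9 lines: qtjiu izghs gcha crd bckg mhoff iiwy mocf zyvtl
Hunk 2: at line 3 remove [crd,bckg] add [rmyu] -> 8 lines: qtjiu izghs gcha rmyu mhoff iiwy mocf zyvtl
Hunk 3: at line 3 remove [rmyu,mhoff] add [frgpj,vju,bod] -> 9 lines: qtjiu izghs gcha frgpj vju bod iiwy mocf zyvtl
Hunk 4: at line 2 remove [gcha,frgpj,vju] add [gdu,hfm,vegu] -> 9 lines: qtjiu izghs gdu hfm vegu bod iiwy mocf zyvtl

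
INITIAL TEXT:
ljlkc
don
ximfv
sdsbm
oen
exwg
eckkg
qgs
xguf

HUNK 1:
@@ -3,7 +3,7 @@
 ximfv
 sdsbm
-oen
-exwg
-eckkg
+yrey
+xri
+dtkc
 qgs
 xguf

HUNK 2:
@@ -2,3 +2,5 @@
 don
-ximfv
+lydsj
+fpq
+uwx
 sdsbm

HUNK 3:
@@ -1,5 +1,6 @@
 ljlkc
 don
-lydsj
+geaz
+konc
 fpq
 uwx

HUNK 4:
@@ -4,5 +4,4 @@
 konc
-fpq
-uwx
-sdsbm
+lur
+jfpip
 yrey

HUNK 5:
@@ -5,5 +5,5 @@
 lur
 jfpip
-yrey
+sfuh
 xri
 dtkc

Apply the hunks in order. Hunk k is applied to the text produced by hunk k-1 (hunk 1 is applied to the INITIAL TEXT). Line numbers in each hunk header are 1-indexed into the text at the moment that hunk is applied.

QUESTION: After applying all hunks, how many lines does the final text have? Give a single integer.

Hunk 1: at line 3 remove [oen,exwg,eckkg] add [yrey,xri,dtkc] -> 9 lines: ljlkc don ximfv sdsbm yrey xri dtkc qgs xguf
Hunk 2: at line 2 remove [ximfv] add [lydsj,fpq,uwx] -> 11 lines: ljlkc don lydsj fpq uwx sdsbm yrey xri dtkc qgs xguf
Hunk 3: at line 1 remove [lydsj] add [geaz,konc] -> 12 lines: ljlkc don geaz konc fpq uwx sdsbm yrey xri dtkc qgs xguf
Hunk 4: at line 4 remove [fpq,uwx,sdsbm] add [lur,jfpip] -> 11 lines: ljlkc don geaz konc lur jfpip yrey xri dtkc qgs xguf
Hunk 5: at line 5 remove [yrey] add [sfuh] -> 11 lines: ljlkc don geaz konc lur jfpip sfuh xri dtkc qgs xguf
Final line count: 11

Answer: 11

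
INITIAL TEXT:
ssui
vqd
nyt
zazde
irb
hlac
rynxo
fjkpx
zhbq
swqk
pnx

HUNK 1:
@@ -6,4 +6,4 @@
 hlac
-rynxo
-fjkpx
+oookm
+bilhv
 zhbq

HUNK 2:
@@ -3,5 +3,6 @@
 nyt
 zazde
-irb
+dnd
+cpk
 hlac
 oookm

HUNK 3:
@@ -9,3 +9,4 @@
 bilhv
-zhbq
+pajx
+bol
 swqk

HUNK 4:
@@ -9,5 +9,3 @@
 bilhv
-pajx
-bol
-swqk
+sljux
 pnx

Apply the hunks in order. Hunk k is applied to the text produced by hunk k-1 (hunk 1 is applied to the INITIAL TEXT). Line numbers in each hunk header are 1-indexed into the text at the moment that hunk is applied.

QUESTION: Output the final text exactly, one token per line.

Answer: ssui
vqd
nyt
zazde
dnd
cpk
hlac
oookm
bilhv
sljux
pnx

Derivation:
Hunk 1: at line 6 remove [rynxo,fjkpx] add [oookm,bilhv] -> 11 lines: ssui vqd nyt zazde irb hlac oookm bilhv zhbq swqk pnx
Hunk 2: at line 3 remove [irb] add [dnd,cpk] -> 12 lines: ssui vqd nyt zazde dnd cpk hlac oookm bilhv zhbq swqk pnx
Hunk 3: at line 9 remove [zhbq] add [pajx,bol] -> 13 lines: ssui vqd nyt zazde dnd cpk hlac oookm bilhv pajx bol swqk pnx
Hunk 4: at line 9 remove [pajx,bol,swqk] add [sljux] -> 11 lines: ssui vqd nyt zazde dnd cpk hlac oookm bilhv sljux pnx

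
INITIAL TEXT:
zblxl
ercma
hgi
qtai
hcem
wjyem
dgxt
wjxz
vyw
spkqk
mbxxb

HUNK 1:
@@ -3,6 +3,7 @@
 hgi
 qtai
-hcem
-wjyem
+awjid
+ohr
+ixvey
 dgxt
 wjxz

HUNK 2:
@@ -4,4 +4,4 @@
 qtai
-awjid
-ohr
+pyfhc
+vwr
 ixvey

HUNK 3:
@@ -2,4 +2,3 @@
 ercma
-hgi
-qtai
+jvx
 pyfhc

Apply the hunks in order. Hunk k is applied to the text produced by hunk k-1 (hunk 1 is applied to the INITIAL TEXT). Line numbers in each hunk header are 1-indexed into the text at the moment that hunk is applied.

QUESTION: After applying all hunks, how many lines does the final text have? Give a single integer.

Hunk 1: at line 3 remove [hcem,wjyem] add [awjid,ohr,ixvey] -> 12 lines: zblxl ercma hgi qtai awjid ohr ixvey dgxt wjxz vyw spkqk mbxxb
Hunk 2: at line 4 remove [awjid,ohr] add [pyfhc,vwr] -> 12 lines: zblxl ercma hgi qtai pyfhc vwr ixvey dgxt wjxz vyw spkqk mbxxb
Hunk 3: at line 2 remove [hgi,qtai] add [jvx] -> 11 lines: zblxl ercma jvx pyfhc vwr ixvey dgxt wjxz vyw spkqk mbxxb
Final line count: 11

Answer: 11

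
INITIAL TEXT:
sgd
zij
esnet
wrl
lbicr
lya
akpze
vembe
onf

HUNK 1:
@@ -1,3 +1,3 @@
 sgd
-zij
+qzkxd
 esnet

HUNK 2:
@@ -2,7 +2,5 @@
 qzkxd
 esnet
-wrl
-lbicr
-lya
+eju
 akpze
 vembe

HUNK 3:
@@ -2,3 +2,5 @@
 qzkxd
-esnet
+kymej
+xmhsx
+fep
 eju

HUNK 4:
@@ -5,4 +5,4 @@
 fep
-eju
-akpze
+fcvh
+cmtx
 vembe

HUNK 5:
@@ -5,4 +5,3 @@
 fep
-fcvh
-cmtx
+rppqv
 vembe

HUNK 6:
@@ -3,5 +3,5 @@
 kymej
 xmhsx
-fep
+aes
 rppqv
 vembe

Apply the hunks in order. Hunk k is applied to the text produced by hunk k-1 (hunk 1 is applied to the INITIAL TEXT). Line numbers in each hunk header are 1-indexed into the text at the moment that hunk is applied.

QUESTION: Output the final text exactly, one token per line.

Answer: sgd
qzkxd
kymej
xmhsx
aes
rppqv
vembe
onf

Derivation:
Hunk 1: at line 1 remove [zij] add [qzkxd] -> 9 lines: sgd qzkxd esnet wrl lbicr lya akpze vembe onf
Hunk 2: at line 2 remove [wrl,lbicr,lya] add [eju] -> 7 lines: sgd qzkxd esnet eju akpze vembe onf
Hunk 3: at line 2 remove [esnet] add [kymej,xmhsx,fep] -> 9 lines: sgd qzkxd kymej xmhsx fep eju akpze vembe onf
Hunk 4: at line 5 remove [eju,akpze] add [fcvh,cmtx] -> 9 lines: sgd qzkxd kymej xmhsx fep fcvh cmtx vembe onf
Hunk 5: at line 5 remove [fcvh,cmtx] add [rppqv] -> 8 lines: sgd qzkxd kymej xmhsx fep rppqv vembe onf
Hunk 6: at line 3 remove [fep] add [aes] -> 8 lines: sgd qzkxd kymej xmhsx aes rppqv vembe onf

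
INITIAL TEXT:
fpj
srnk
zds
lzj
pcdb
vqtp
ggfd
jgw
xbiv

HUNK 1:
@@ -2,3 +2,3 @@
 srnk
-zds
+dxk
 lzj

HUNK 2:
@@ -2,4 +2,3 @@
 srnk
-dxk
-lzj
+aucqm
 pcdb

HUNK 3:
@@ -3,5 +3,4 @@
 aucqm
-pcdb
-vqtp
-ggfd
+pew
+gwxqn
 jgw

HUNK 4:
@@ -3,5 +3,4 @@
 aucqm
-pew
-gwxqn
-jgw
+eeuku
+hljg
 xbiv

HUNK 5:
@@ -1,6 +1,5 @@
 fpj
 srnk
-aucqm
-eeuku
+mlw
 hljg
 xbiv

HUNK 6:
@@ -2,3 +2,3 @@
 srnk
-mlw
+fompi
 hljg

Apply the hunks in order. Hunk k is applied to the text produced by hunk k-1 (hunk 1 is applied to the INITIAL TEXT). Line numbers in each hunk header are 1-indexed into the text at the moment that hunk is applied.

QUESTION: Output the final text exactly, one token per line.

Hunk 1: at line 2 remove [zds] add [dxk] -> 9 lines: fpj srnk dxk lzj pcdb vqtp ggfd jgw xbiv
Hunk 2: at line 2 remove [dxk,lzj] add [aucqm] -> 8 lines: fpj srnk aucqm pcdb vqtp ggfd jgw xbiv
Hunk 3: at line 3 remove [pcdb,vqtp,ggfd] add [pew,gwxqn] -> 7 lines: fpj srnk aucqm pew gwxqn jgw xbiv
Hunk 4: at line 3 remove [pew,gwxqn,jgw] add [eeuku,hljg] -> 6 lines: fpj srnk aucqm eeuku hljg xbiv
Hunk 5: at line 1 remove [aucqm,eeuku] add [mlw] -> 5 lines: fpj srnk mlw hljg xbiv
Hunk 6: at line 2 remove [mlw] add [fompi] -> 5 lines: fpj srnk fompi hljg xbiv

Answer: fpj
srnk
fompi
hljg
xbiv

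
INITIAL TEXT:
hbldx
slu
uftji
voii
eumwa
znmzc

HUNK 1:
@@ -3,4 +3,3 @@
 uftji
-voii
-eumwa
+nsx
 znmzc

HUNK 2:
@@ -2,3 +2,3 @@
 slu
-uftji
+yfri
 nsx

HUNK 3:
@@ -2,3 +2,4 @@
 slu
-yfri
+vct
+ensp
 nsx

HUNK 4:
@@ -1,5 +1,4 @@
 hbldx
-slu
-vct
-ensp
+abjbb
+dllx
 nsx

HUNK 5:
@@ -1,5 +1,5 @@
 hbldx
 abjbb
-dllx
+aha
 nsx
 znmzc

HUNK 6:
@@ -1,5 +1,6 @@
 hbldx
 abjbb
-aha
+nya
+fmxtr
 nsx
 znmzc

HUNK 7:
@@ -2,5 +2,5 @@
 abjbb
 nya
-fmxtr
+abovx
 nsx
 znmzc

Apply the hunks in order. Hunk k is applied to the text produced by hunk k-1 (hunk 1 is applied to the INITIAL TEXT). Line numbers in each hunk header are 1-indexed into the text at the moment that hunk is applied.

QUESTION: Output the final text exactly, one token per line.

Hunk 1: at line 3 remove [voii,eumwa] add [nsx] -> 5 lines: hbldx slu uftji nsx znmzc
Hunk 2: at line 2 remove [uftji] add [yfri] -> 5 lines: hbldx slu yfri nsx znmzc
Hunk 3: at line 2 remove [yfri] add [vct,ensp] -> 6 lines: hbldx slu vct ensp nsx znmzc
Hunk 4: at line 1 remove [slu,vct,ensp] add [abjbb,dllx] -> 5 lines: hbldx abjbb dllx nsx znmzc
Hunk 5: at line 1 remove [dllx] add [aha] -> 5 lines: hbldx abjbb aha nsx znmzc
Hunk 6: at line 1 remove [aha] add [nya,fmxtr] -> 6 lines: hbldx abjbb nya fmxtr nsx znmzc
Hunk 7: at line 2 remove [fmxtr] add [abovx] -> 6 lines: hbldx abjbb nya abovx nsx znmzc

Answer: hbldx
abjbb
nya
abovx
nsx
znmzc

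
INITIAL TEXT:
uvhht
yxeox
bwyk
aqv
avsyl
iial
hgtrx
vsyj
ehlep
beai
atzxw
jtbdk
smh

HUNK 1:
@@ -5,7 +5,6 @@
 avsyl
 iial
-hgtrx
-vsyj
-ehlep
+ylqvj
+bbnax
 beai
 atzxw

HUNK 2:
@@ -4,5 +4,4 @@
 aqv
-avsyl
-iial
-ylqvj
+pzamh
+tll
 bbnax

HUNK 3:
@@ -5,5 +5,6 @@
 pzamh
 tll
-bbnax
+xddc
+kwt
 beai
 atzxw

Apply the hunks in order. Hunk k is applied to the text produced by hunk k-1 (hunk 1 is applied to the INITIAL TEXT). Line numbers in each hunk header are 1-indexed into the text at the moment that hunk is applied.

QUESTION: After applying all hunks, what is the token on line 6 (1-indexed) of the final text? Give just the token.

Answer: tll

Derivation:
Hunk 1: at line 5 remove [hgtrx,vsyj,ehlep] add [ylqvj,bbnax] -> 12 lines: uvhht yxeox bwyk aqv avsyl iial ylqvj bbnax beai atzxw jtbdk smh
Hunk 2: at line 4 remove [avsyl,iial,ylqvj] add [pzamh,tll] -> 11 lines: uvhht yxeox bwyk aqv pzamh tll bbnax beai atzxw jtbdk smh
Hunk 3: at line 5 remove [bbnax] add [xddc,kwt] -> 12 lines: uvhht yxeox bwyk aqv pzamh tll xddc kwt beai atzxw jtbdk smh
Final line 6: tll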